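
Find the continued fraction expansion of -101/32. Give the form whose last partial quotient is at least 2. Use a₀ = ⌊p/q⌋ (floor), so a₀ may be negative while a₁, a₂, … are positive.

-101 = -4·32 + 27
32 = 1·27 + 5
27 = 5·5 + 2
5 = 2·2 + 1
2 = 2·1 + 0  (stop)
So -101/32 = [-4; 1, 5, 2, 2].

[-4; 1, 5, 2, 2]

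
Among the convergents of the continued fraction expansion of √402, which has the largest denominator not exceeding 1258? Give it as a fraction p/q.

√402 = [20; 20, 40, …] (period length 2).
Convergents:
  p_0/q_0 = 20/1
  p_1/q_1 = 401/20
  p_2/q_2 = 16060/801
  p_3/q_3 = 321601/16040
q_2 = 801 ≤ 1258 < 16040 = q_3, so the answer is 16060/801.

16060/801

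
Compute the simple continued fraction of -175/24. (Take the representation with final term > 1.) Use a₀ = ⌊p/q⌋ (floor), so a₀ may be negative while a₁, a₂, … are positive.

-175 = -8·24 + 17
24 = 1·17 + 7
17 = 2·7 + 3
7 = 2·3 + 1
3 = 3·1 + 0  (stop)
So -175/24 = [-8; 1, 2, 2, 3].

[-8; 1, 2, 2, 3]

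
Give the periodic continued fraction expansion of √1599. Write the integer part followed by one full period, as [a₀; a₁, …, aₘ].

a₀ = ⌊√1599⌋ = 39.
With m₀=0, d₀=1 and mₖ₊₁ = dₖaₖ − mₖ, dₖ₊₁ = (n − mₖ₊₁²)/dₖ, aₖ₊₁ = ⌊(a₀+mₖ₊₁)/dₖ₊₁⌋:
  k=1: m=39, d=78, a=1
  k=2: m=39, d=1, a=78
d=1 and a=2a₀=78 at k=2, so the next step gives (m, d) = (39, 78) again — its k=1 value — and the period has length 2.

[39; 1, 78]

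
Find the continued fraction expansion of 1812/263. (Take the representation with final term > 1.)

1812 = 6*263 + 234
263 = 1*234 + 29
234 = 8*29 + 2
29 = 14*2 + 1
2 = 2*1 + 0  (stop)
So 1812/263 = [6; 1, 8, 14, 2].

[6; 1, 8, 14, 2]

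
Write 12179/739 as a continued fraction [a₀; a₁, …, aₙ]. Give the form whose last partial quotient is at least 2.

12179 = 16·739 + 355
739 = 2·355 + 29
355 = 12·29 + 7
29 = 4·7 + 1
7 = 7·1 + 0  (stop)
So 12179/739 = [16; 2, 12, 4, 7].

[16; 2, 12, 4, 7]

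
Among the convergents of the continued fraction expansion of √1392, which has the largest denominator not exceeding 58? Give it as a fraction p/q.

1567/42

√1392 = [37; 3, 4, 3, 74, …] (period length 4).
Convergents:
  p_0/q_0 = 37/1
  p_1/q_1 = 112/3
  p_2/q_2 = 485/13
  p_3/q_3 = 1567/42
  p_4/q_4 = 116443/3121
q_3 = 42 ≤ 58 < 3121 = q_4, so the answer is 1567/42.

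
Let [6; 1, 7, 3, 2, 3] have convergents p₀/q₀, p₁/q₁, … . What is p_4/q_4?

399/58

Using pₖ = aₖpₖ₋₁ + pₖ₋₂, qₖ = aₖqₖ₋₁ + qₖ₋₂ (with p₋₁=1, p₋₂=0, q₋₁=0, q₋₂=1):
  k=0: a=6, p=6, q=1
  k=1: a=1, p=7, q=1
  k=2: a=7, p=55, q=8
  k=3: a=3, p=172, q=25
  k=4: a=2, p=399, q=58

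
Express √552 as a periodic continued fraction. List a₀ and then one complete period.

[23; 2, 46]

a₀ = ⌊√552⌋ = 23.
With m₀=0, d₀=1 and mₖ₊₁ = dₖaₖ − mₖ, dₖ₊₁ = (n − mₖ₊₁²)/dₖ, aₖ₊₁ = ⌊(a₀+mₖ₊₁)/dₖ₊₁⌋:
  k=1: m=23, d=23, a=2
  k=2: m=23, d=1, a=46
d=1 and a=2a₀=46 at k=2, so the next step gives (m, d) = (23, 23) again — its k=1 value — and the period has length 2.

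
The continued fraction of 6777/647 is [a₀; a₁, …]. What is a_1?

6777 = 10·647 + 307   →  a_0 = 10
647 = 2·307 + 33   →  a_1 = 2

2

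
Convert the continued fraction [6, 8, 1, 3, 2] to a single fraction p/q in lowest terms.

Using pₖ = aₖpₖ₋₁ + pₖ₋₂ and qₖ = aₖqₖ₋₁ + qₖ₋₂:
  k=0: a=6, p=6, q=1
  k=1: a=8, p=49, q=8
  k=2: a=1, p=55, q=9
  k=3: a=3, p=214, q=35
  k=4: a=2, p=483, q=79

483/79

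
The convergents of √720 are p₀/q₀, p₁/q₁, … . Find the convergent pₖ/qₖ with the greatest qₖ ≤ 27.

161/6

√720 = [26; 1, 4, 1, 52, …] (period length 4).
Convergents:
  p_0/q_0 = 26/1
  p_1/q_1 = 27/1
  p_2/q_2 = 134/5
  p_3/q_3 = 161/6
  p_4/q_4 = 8506/317
q_3 = 6 ≤ 27 < 317 = q_4, so the answer is 161/6.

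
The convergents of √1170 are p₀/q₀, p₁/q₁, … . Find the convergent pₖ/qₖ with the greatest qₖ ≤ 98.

√1170 = [34; 4, 1, 6, 1, 4, 68, …] (period length 6).
Convergents:
  p_0/q_0 = 34/1
  p_1/q_1 = 137/4
  p_2/q_2 = 171/5
  p_3/q_3 = 1163/34
  p_4/q_4 = 1334/39
  p_5/q_5 = 6499/190
q_4 = 39 ≤ 98 < 190 = q_5, so the answer is 1334/39.

1334/39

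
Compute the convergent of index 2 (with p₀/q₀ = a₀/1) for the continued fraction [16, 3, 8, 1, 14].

Using pₖ = aₖpₖ₋₁ + pₖ₋₂, qₖ = aₖqₖ₋₁ + qₖ₋₂ (with p₋₁=1, p₋₂=0, q₋₁=0, q₋₂=1):
  k=0: a=16, p=16, q=1
  k=1: a=3, p=49, q=3
  k=2: a=8, p=408, q=25

408/25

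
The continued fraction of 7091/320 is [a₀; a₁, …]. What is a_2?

7091 = 22·320 + 51   →  a_0 = 22
320 = 6·51 + 14   →  a_1 = 6
51 = 3·14 + 9   →  a_2 = 3

3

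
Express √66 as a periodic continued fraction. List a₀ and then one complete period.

[8; 8, 16]

a₀ = ⌊√66⌋ = 8.
With m₀=0, d₀=1 and mₖ₊₁ = dₖaₖ − mₖ, dₖ₊₁ = (n − mₖ₊₁²)/dₖ, aₖ₊₁ = ⌊(a₀+mₖ₊₁)/dₖ₊₁⌋:
  k=1: m=8, d=2, a=8
  k=2: m=8, d=1, a=16
d=1 and a=2a₀=16 at k=2, so the next step gives (m, d) = (8, 2) again — its k=1 value — and the period has length 2.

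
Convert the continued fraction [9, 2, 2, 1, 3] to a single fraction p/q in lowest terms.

245/26

Fold from the inside: start with 3/1.
  1 + 1/3 = 4/3
  2 + 3/4 = 11/4
  2 + 4/11 = 26/11
  9 + 11/26 = 245/26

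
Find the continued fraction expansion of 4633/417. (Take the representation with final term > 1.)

4633 = 11·417 + 46
417 = 9·46 + 3
46 = 15·3 + 1
3 = 3·1 + 0  (stop)
So 4633/417 = [11; 9, 15, 3].

[11; 9, 15, 3]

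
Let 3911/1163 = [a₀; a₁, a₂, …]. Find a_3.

3911 = 3·1163 + 422   →  a_0 = 3
1163 = 2·422 + 319   →  a_1 = 2
422 = 1·319 + 103   →  a_2 = 1
319 = 3·103 + 10   →  a_3 = 3

3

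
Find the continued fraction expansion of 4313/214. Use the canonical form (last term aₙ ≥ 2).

[20; 6, 2, 16]

4313 = 20×214 + 33
214 = 6×33 + 16
33 = 2×16 + 1
16 = 16×1 + 0  (stop)
So 4313/214 = [20; 6, 2, 16].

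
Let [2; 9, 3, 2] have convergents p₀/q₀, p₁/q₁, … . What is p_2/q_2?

59/28

Using pₖ = aₖpₖ₋₁ + pₖ₋₂, qₖ = aₖqₖ₋₁ + qₖ₋₂ (with p₋₁=1, p₋₂=0, q₋₁=0, q₋₂=1):
  k=0: a=2, p=2, q=1
  k=1: a=9, p=19, q=9
  k=2: a=3, p=59, q=28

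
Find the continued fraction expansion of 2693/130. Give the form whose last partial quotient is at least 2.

[20; 1, 2, 1, 1, 18]

2693 = 20×130 + 93
130 = 1×93 + 37
93 = 2×37 + 19
37 = 1×19 + 18
19 = 1×18 + 1
18 = 18×1 + 0  (stop)
So 2693/130 = [20; 1, 2, 1, 1, 18].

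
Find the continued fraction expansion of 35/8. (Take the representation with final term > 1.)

35 = 4×8 + 3
8 = 2×3 + 2
3 = 1×2 + 1
2 = 2×1 + 0  (stop)
So 35/8 = [4; 2, 1, 2].

[4; 2, 1, 2]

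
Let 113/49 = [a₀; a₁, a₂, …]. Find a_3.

1

113 = 2·49 + 15   →  a_0 = 2
49 = 3·15 + 4   →  a_1 = 3
15 = 3·4 + 3   →  a_2 = 3
4 = 1·3 + 1   →  a_3 = 1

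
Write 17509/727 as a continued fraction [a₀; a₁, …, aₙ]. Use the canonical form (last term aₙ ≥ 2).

17509 = 24*727 + 61
727 = 11*61 + 56
61 = 1*56 + 5
56 = 11*5 + 1
5 = 5*1 + 0  (stop)
So 17509/727 = [24; 11, 1, 11, 5].

[24; 11, 1, 11, 5]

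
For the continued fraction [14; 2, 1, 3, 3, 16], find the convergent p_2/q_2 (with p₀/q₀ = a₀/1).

43/3

Using pₖ = aₖpₖ₋₁ + pₖ₋₂, qₖ = aₖqₖ₋₁ + qₖ₋₂ (with p₋₁=1, p₋₂=0, q₋₁=0, q₋₂=1):
  k=0: a=14, p=14, q=1
  k=1: a=2, p=29, q=2
  k=2: a=1, p=43, q=3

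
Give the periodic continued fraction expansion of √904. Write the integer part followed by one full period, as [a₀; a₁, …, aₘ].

[30; 15, 60]

a₀ = ⌊√904⌋ = 30.
With m₀=0, d₀=1 and mₖ₊₁ = dₖaₖ − mₖ, dₖ₊₁ = (n − mₖ₊₁²)/dₖ, aₖ₊₁ = ⌊(a₀+mₖ₊₁)/dₖ₊₁⌋:
  k=1: m=30, d=4, a=15
  k=2: m=30, d=1, a=60
d=1 and a=2a₀=60 at k=2, so the next step gives (m, d) = (30, 4) again — its k=1 value — and the period has length 2.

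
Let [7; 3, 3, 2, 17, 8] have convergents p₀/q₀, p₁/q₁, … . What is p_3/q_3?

168/23

Using pₖ = aₖpₖ₋₁ + pₖ₋₂, qₖ = aₖqₖ₋₁ + qₖ₋₂ (with p₋₁=1, p₋₂=0, q₋₁=0, q₋₂=1):
  k=0: a=7, p=7, q=1
  k=1: a=3, p=22, q=3
  k=2: a=3, p=73, q=10
  k=3: a=2, p=168, q=23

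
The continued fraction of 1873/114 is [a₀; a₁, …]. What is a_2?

1873 = 16·114 + 49   →  a_0 = 16
114 = 2·49 + 16   →  a_1 = 2
49 = 3·16 + 1   →  a_2 = 3

3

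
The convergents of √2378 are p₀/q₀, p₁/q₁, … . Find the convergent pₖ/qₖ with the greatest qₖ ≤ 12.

195/4

√2378 = [48; 1, 3, 3, 1, 96, …] (period length 5).
Convergents:
  p_0/q_0 = 48/1
  p_1/q_1 = 49/1
  p_2/q_2 = 195/4
  p_3/q_3 = 634/13
q_2 = 4 ≤ 12 < 13 = q_3, so the answer is 195/4.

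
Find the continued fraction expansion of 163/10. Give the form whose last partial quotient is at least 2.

[16; 3, 3]

163 = 16*10 + 3
10 = 3*3 + 1
3 = 3*1 + 0  (stop)
So 163/10 = [16; 3, 3].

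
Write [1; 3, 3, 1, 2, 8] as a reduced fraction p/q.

Using pₖ = aₖpₖ₋₁ + pₖ₋₂ and qₖ = aₖqₖ₋₁ + qₖ₋₂:
  k=0: a=1, p=1, q=1
  k=1: a=3, p=4, q=3
  k=2: a=3, p=13, q=10
  k=3: a=1, p=17, q=13
  k=4: a=2, p=47, q=36
  k=5: a=8, p=393, q=301

393/301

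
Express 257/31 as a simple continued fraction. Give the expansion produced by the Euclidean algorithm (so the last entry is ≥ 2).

257 = 8·31 + 9
31 = 3·9 + 4
9 = 2·4 + 1
4 = 4·1 + 0  (stop)
So 257/31 = [8; 3, 2, 4].

[8; 3, 2, 4]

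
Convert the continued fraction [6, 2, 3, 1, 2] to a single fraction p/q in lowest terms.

Using pₖ = aₖpₖ₋₁ + pₖ₋₂ and qₖ = aₖqₖ₋₁ + qₖ₋₂:
  k=0: a=6, p=6, q=1
  k=1: a=2, p=13, q=2
  k=2: a=3, p=45, q=7
  k=3: a=1, p=58, q=9
  k=4: a=2, p=161, q=25

161/25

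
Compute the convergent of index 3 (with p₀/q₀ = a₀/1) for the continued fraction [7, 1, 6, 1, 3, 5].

63/8

Using pₖ = aₖpₖ₋₁ + pₖ₋₂, qₖ = aₖqₖ₋₁ + qₖ₋₂ (with p₋₁=1, p₋₂=0, q₋₁=0, q₋₂=1):
  k=0: a=7, p=7, q=1
  k=1: a=1, p=8, q=1
  k=2: a=6, p=55, q=7
  k=3: a=1, p=63, q=8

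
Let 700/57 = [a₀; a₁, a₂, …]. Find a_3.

700 = 12·57 + 16   →  a_0 = 12
57 = 3·16 + 9   →  a_1 = 3
16 = 1·9 + 7   →  a_2 = 1
9 = 1·7 + 2   →  a_3 = 1

1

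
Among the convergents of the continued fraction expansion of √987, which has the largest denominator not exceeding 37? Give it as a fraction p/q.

√987 = [31; 2, 2, 2, 62, …] (period length 4).
Convergents:
  p_0/q_0 = 31/1
  p_1/q_1 = 63/2
  p_2/q_2 = 157/5
  p_3/q_3 = 377/12
  p_4/q_4 = 23531/749
q_3 = 12 ≤ 37 < 749 = q_4, so the answer is 377/12.

377/12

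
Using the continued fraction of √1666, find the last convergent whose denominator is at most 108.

√1666 = [40; 1, 4, 2, 4, 1, 80, …] (period length 6).
Convergents:
  p_0/q_0 = 40/1
  p_1/q_1 = 41/1
  p_2/q_2 = 204/5
  p_3/q_3 = 449/11
  p_4/q_4 = 2000/49
  p_5/q_5 = 2449/60
  p_6/q_6 = 197920/4849
q_5 = 60 ≤ 108 < 4849 = q_6, so the answer is 2449/60.

2449/60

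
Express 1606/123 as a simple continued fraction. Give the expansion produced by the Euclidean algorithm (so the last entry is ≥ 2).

[13; 17, 1, 1, 3]

1606 = 13×123 + 7
123 = 17×7 + 4
7 = 1×4 + 3
4 = 1×3 + 1
3 = 3×1 + 0  (stop)
So 1606/123 = [13; 17, 1, 1, 3].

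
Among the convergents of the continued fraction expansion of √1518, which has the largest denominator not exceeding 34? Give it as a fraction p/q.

√1518 = [38; 1, 24, 1, 76, …] (period length 4).
Convergents:
  p_0/q_0 = 38/1
  p_1/q_1 = 39/1
  p_2/q_2 = 974/25
  p_3/q_3 = 1013/26
  p_4/q_4 = 77962/2001
q_3 = 26 ≤ 34 < 2001 = q_4, so the answer is 1013/26.

1013/26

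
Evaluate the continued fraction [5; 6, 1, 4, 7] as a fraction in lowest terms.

Using pₖ = aₖpₖ₋₁ + pₖ₋₂ and qₖ = aₖqₖ₋₁ + qₖ₋₂:
  k=0: a=5, p=5, q=1
  k=1: a=6, p=31, q=6
  k=2: a=1, p=36, q=7
  k=3: a=4, p=175, q=34
  k=4: a=7, p=1261, q=245

1261/245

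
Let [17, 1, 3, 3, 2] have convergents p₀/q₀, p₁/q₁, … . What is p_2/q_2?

71/4

Using pₖ = aₖpₖ₋₁ + pₖ₋₂, qₖ = aₖqₖ₋₁ + qₖ₋₂ (with p₋₁=1, p₋₂=0, q₋₁=0, q₋₂=1):
  k=0: a=17, p=17, q=1
  k=1: a=1, p=18, q=1
  k=2: a=3, p=71, q=4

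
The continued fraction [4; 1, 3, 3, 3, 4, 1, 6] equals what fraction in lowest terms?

7404/1553

Fold from the inside: start with 6/1.
  1 + 1/6 = 7/6
  4 + 6/7 = 34/7
  3 + 7/34 = 109/34
  3 + 34/109 = 361/109
  3 + 109/361 = 1192/361
  1 + 361/1192 = 1553/1192
  4 + 1192/1553 = 7404/1553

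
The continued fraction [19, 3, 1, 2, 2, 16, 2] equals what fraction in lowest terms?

16957/880

Using pₖ = aₖpₖ₋₁ + pₖ₋₂ and qₖ = aₖqₖ₋₁ + qₖ₋₂:
  k=0: a=19, p=19, q=1
  k=1: a=3, p=58, q=3
  k=2: a=1, p=77, q=4
  k=3: a=2, p=212, q=11
  k=4: a=2, p=501, q=26
  k=5: a=16, p=8228, q=427
  k=6: a=2, p=16957, q=880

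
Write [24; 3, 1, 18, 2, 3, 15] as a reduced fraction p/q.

199095/8209

Using pₖ = aₖpₖ₋₁ + pₖ₋₂ and qₖ = aₖqₖ₋₁ + qₖ₋₂:
  k=0: a=24, p=24, q=1
  k=1: a=3, p=73, q=3
  k=2: a=1, p=97, q=4
  k=3: a=18, p=1819, q=75
  k=4: a=2, p=3735, q=154
  k=5: a=3, p=13024, q=537
  k=6: a=15, p=199095, q=8209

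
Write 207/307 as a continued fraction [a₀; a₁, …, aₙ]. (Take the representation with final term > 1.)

207 = 0×307 + 207
307 = 1×207 + 100
207 = 2×100 + 7
100 = 14×7 + 2
7 = 3×2 + 1
2 = 2×1 + 0  (stop)
So 207/307 = [0; 1, 2, 14, 3, 2].

[0; 1, 2, 14, 3, 2]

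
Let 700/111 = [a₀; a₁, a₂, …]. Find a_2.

700 = 6·111 + 34   →  a_0 = 6
111 = 3·34 + 9   →  a_1 = 3
34 = 3·9 + 7   →  a_2 = 3

3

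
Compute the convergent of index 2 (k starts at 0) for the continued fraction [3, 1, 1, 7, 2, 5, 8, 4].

Using pₖ = aₖpₖ₋₁ + pₖ₋₂, qₖ = aₖqₖ₋₁ + qₖ₋₂ (with p₋₁=1, p₋₂=0, q₋₁=0, q₋₂=1):
  k=0: a=3, p=3, q=1
  k=1: a=1, p=4, q=1
  k=2: a=1, p=7, q=2

7/2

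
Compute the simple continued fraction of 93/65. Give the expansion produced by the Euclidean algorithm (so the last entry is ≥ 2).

[1; 2, 3, 9]

93 = 1*65 + 28
65 = 2*28 + 9
28 = 3*9 + 1
9 = 9*1 + 0  (stop)
So 93/65 = [1; 2, 3, 9].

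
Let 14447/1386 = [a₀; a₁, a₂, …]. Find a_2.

2

14447 = 10·1386 + 587   →  a_0 = 10
1386 = 2·587 + 212   →  a_1 = 2
587 = 2·212 + 163   →  a_2 = 2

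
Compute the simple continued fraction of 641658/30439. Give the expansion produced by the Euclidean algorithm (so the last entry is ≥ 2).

[21; 12, 2, 12, 13, 1, 6]

641658 = 21·30439 + 2439
30439 = 12·2439 + 1171
2439 = 2·1171 + 97
1171 = 12·97 + 7
97 = 13·7 + 6
7 = 1·6 + 1
6 = 6·1 + 0  (stop)
So 641658/30439 = [21; 12, 2, 12, 13, 1, 6].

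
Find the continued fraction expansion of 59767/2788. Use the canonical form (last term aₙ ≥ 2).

59767 = 21·2788 + 1219
2788 = 2·1219 + 350
1219 = 3·350 + 169
350 = 2·169 + 12
169 = 14·12 + 1
12 = 12·1 + 0  (stop)
So 59767/2788 = [21; 2, 3, 2, 14, 12].

[21; 2, 3, 2, 14, 12]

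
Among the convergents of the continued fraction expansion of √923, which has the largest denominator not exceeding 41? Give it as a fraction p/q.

√923 = [30; 2, 1, 1, 1, 2, 60, …] (period length 6).
Convergents:
  p_0/q_0 = 30/1
  p_1/q_1 = 61/2
  p_2/q_2 = 91/3
  p_3/q_3 = 152/5
  p_4/q_4 = 243/8
  p_5/q_5 = 638/21
  p_6/q_6 = 38523/1268
q_5 = 21 ≤ 41 < 1268 = q_6, so the answer is 638/21.

638/21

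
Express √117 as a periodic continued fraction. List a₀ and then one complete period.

[10; 1, 4, 2, 4, 1, 20]

a₀ = ⌊√117⌋ = 10.
With m₀=0, d₀=1 and mₖ₊₁ = dₖaₖ − mₖ, dₖ₊₁ = (n − mₖ₊₁²)/dₖ, aₖ₊₁ = ⌊(a₀+mₖ₊₁)/dₖ₊₁⌋:
  k=1: m=10, d=17, a=1
  k=2: m=7, d=4, a=4
  k=3: m=9, d=9, a=2
  k=4: m=9, d=4, a=4
  k=5: m=7, d=17, a=1
  k=6: m=10, d=1, a=20
d=1 and a=2a₀=20 at k=6, so the next step gives (m, d) = (10, 17) again — its k=1 value — and the period has length 6.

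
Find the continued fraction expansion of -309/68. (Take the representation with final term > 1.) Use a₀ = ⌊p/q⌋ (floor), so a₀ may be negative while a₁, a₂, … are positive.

-309 = -5*68 + 31
68 = 2*31 + 6
31 = 5*6 + 1
6 = 6*1 + 0  (stop)
So -309/68 = [-5; 2, 5, 6].

[-5; 2, 5, 6]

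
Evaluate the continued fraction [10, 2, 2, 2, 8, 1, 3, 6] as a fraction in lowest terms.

28675/2753

Fold from the inside: start with 6/1.
  3 + 1/6 = 19/6
  1 + 6/19 = 25/19
  8 + 19/25 = 219/25
  2 + 25/219 = 463/219
  2 + 219/463 = 1145/463
  2 + 463/1145 = 2753/1145
  10 + 1145/2753 = 28675/2753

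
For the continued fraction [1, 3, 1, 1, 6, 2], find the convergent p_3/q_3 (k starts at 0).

Using pₖ = aₖpₖ₋₁ + pₖ₋₂, qₖ = aₖqₖ₋₁ + qₖ₋₂ (with p₋₁=1, p₋₂=0, q₋₁=0, q₋₂=1):
  k=0: a=1, p=1, q=1
  k=1: a=3, p=4, q=3
  k=2: a=1, p=5, q=4
  k=3: a=1, p=9, q=7

9/7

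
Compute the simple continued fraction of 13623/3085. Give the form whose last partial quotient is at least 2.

[4; 2, 2, 2, 8, 2, 4, 3]

13623 = 4*3085 + 1283
3085 = 2*1283 + 519
1283 = 2*519 + 245
519 = 2*245 + 29
245 = 8*29 + 13
29 = 2*13 + 3
13 = 4*3 + 1
3 = 3*1 + 0  (stop)
So 13623/3085 = [4; 2, 2, 2, 8, 2, 4, 3].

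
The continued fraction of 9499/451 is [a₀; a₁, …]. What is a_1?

16

9499 = 21·451 + 28   →  a_0 = 21
451 = 16·28 + 3   →  a_1 = 16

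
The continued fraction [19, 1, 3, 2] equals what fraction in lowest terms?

178/9

Using pₖ = aₖpₖ₋₁ + pₖ₋₂ and qₖ = aₖqₖ₋₁ + qₖ₋₂:
  k=0: a=19, p=19, q=1
  k=1: a=1, p=20, q=1
  k=2: a=3, p=79, q=4
  k=3: a=2, p=178, q=9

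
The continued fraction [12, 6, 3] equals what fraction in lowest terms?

231/19

Using pₖ = aₖpₖ₋₁ + pₖ₋₂ and qₖ = aₖqₖ₋₁ + qₖ₋₂:
  k=0: a=12, p=12, q=1
  k=1: a=6, p=73, q=6
  k=2: a=3, p=231, q=19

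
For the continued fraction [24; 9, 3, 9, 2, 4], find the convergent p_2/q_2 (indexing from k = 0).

675/28

Using pₖ = aₖpₖ₋₁ + pₖ₋₂, qₖ = aₖqₖ₋₁ + qₖ₋₂ (with p₋₁=1, p₋₂=0, q₋₁=0, q₋₂=1):
  k=0: a=24, p=24, q=1
  k=1: a=9, p=217, q=9
  k=2: a=3, p=675, q=28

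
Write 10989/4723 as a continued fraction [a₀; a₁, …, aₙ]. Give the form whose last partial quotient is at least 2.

[2; 3, 16, 2, 2, 2, 3, 2]

10989 = 2·4723 + 1543
4723 = 3·1543 + 94
1543 = 16·94 + 39
94 = 2·39 + 16
39 = 2·16 + 7
16 = 2·7 + 2
7 = 3·2 + 1
2 = 2·1 + 0  (stop)
So 10989/4723 = [2; 3, 16, 2, 2, 2, 3, 2].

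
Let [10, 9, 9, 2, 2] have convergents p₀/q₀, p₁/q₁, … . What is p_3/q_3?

Using pₖ = aₖpₖ₋₁ + pₖ₋₂, qₖ = aₖqₖ₋₁ + qₖ₋₂ (with p₋₁=1, p₋₂=0, q₋₁=0, q₋₂=1):
  k=0: a=10, p=10, q=1
  k=1: a=9, p=91, q=9
  k=2: a=9, p=829, q=82
  k=3: a=2, p=1749, q=173

1749/173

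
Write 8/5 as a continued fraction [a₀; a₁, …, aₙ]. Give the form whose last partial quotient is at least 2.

[1; 1, 1, 2]

8 = 1×5 + 3
5 = 1×3 + 2
3 = 1×2 + 1
2 = 2×1 + 0  (stop)
So 8/5 = [1; 1, 1, 2].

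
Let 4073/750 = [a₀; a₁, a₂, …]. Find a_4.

2

4073 = 5·750 + 323   →  a_0 = 5
750 = 2·323 + 104   →  a_1 = 2
323 = 3·104 + 11   →  a_2 = 3
104 = 9·11 + 5   →  a_3 = 9
11 = 2·5 + 1   →  a_4 = 2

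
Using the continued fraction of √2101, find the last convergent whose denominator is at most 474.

13751/300

√2101 = [45; 1, 5, 8, 5, 1, 90, …] (period length 6).
Convergents:
  p_0/q_0 = 45/1
  p_1/q_1 = 46/1
  p_2/q_2 = 275/6
  p_3/q_3 = 2246/49
  p_4/q_4 = 11505/251
  p_5/q_5 = 13751/300
  p_6/q_6 = 1249095/27251
q_5 = 300 ≤ 474 < 27251 = q_6, so the answer is 13751/300.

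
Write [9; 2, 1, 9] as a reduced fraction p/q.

271/29

Fold from the inside: start with 9/1.
  1 + 1/9 = 10/9
  2 + 9/10 = 29/10
  9 + 10/29 = 271/29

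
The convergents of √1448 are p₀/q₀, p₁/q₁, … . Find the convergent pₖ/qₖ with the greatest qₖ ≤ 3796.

√1448 = [38; 19, 76, …] (period length 2).
Convergents:
  p_0/q_0 = 38/1
  p_1/q_1 = 723/19
  p_2/q_2 = 54986/1445
  p_3/q_3 = 1045457/27474
q_2 = 1445 ≤ 3796 < 27474 = q_3, so the answer is 54986/1445.

54986/1445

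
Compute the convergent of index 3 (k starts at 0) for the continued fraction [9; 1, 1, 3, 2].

67/7

Using pₖ = aₖpₖ₋₁ + pₖ₋₂, qₖ = aₖqₖ₋₁ + qₖ₋₂ (with p₋₁=1, p₋₂=0, q₋₁=0, q₋₂=1):
  k=0: a=9, p=9, q=1
  k=1: a=1, p=10, q=1
  k=2: a=1, p=19, q=2
  k=3: a=3, p=67, q=7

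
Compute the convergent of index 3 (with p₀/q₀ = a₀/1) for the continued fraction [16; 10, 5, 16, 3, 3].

13297/826

Using pₖ = aₖpₖ₋₁ + pₖ₋₂, qₖ = aₖqₖ₋₁ + qₖ₋₂ (with p₋₁=1, p₋₂=0, q₋₁=0, q₋₂=1):
  k=0: a=16, p=16, q=1
  k=1: a=10, p=161, q=10
  k=2: a=5, p=821, q=51
  k=3: a=16, p=13297, q=826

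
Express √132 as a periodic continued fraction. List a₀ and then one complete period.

[11; 2, 22]

a₀ = ⌊√132⌋ = 11.
With m₀=0, d₀=1 and mₖ₊₁ = dₖaₖ − mₖ, dₖ₊₁ = (n − mₖ₊₁²)/dₖ, aₖ₊₁ = ⌊(a₀+mₖ₊₁)/dₖ₊₁⌋:
  k=1: m=11, d=11, a=2
  k=2: m=11, d=1, a=22
d=1 and a=2a₀=22 at k=2, so the next step gives (m, d) = (11, 11) again — its k=1 value — and the period has length 2.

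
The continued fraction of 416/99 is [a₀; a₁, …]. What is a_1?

416 = 4·99 + 20   →  a_0 = 4
99 = 4·20 + 19   →  a_1 = 4

4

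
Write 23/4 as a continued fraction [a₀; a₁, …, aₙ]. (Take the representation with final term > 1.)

[5; 1, 3]

23 = 5×4 + 3
4 = 1×3 + 1
3 = 3×1 + 0  (stop)
So 23/4 = [5; 1, 3].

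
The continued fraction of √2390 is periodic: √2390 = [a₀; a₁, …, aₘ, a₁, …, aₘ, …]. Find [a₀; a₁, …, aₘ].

a₀ = ⌊√2390⌋ = 48.

[48; 1, 7, 1, 8, 1, 7, 1, 96]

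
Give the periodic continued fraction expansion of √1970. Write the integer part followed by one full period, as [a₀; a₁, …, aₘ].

[44; 2, 1, 1, 2, 88]

a₀ = ⌊√1970⌋ = 44.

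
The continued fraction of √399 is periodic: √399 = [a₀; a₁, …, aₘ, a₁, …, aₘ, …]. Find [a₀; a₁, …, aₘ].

a₀ = ⌊√399⌋ = 19.
With m₀=0, d₀=1 and mₖ₊₁ = dₖaₖ − mₖ, dₖ₊₁ = (n − mₖ₊₁²)/dₖ, aₖ₊₁ = ⌊(a₀+mₖ₊₁)/dₖ₊₁⌋:
  k=1: m=19, d=38, a=1
  k=2: m=19, d=1, a=38
d=1 and a=2a₀=38 at k=2, so the next step gives (m, d) = (19, 38) again — its k=1 value — and the period has length 2.

[19; 1, 38]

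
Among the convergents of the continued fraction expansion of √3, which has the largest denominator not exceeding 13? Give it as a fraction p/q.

√3 = [1; 1, 2, …] (period length 2).
Convergents:
  p_0/q_0 = 1/1
  p_1/q_1 = 2/1
  p_2/q_2 = 5/3
  p_3/q_3 = 7/4
  p_4/q_4 = 19/11
  p_5/q_5 = 26/15
q_4 = 11 ≤ 13 < 15 = q_5, so the answer is 19/11.

19/11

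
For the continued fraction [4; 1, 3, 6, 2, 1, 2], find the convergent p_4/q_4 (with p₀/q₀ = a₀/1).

Using pₖ = aₖpₖ₋₁ + pₖ₋₂, qₖ = aₖqₖ₋₁ + qₖ₋₂ (with p₋₁=1, p₋₂=0, q₋₁=0, q₋₂=1):
  k=0: a=4, p=4, q=1
  k=1: a=1, p=5, q=1
  k=2: a=3, p=19, q=4
  k=3: a=6, p=119, q=25
  k=4: a=2, p=257, q=54

257/54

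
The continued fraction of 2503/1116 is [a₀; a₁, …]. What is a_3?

2

2503 = 2·1116 + 271   →  a_0 = 2
1116 = 4·271 + 32   →  a_1 = 4
271 = 8·32 + 15   →  a_2 = 8
32 = 2·15 + 2   →  a_3 = 2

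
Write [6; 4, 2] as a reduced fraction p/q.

Fold from the inside: start with 2/1.
  4 + 1/2 = 9/2
  6 + 2/9 = 56/9

56/9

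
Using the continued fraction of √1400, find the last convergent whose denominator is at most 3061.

67275/1798

√1400 = [37; 2, 2, 2, 74, …] (period length 4).
Convergents:
  p_0/q_0 = 37/1
  p_1/q_1 = 75/2
  p_2/q_2 = 187/5
  p_3/q_3 = 449/12
  p_4/q_4 = 33413/893
  p_5/q_5 = 67275/1798
  p_6/q_6 = 167963/4489
q_5 = 1798 ≤ 3061 < 4489 = q_6, so the answer is 67275/1798.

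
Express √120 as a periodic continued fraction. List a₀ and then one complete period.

a₀ = ⌊√120⌋ = 10.

[10; 1, 20]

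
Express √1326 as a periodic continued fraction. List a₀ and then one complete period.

a₀ = ⌊√1326⌋ = 36.
With m₀=0, d₀=1 and mₖ₊₁ = dₖaₖ − mₖ, dₖ₊₁ = (n − mₖ₊₁²)/dₖ, aₖ₊₁ = ⌊(a₀+mₖ₊₁)/dₖ₊₁⌋:
  k=1: m=36, d=30, a=2
  k=2: m=24, d=25, a=2
  k=3: m=26, d=26, a=2
  k=4: m=26, d=25, a=2
  k=5: m=24, d=30, a=2
  k=6: m=36, d=1, a=72
d=1 and a=2a₀=72 at k=6, so the next step gives (m, d) = (36, 30) again — its k=1 value — and the period has length 6.

[36; 2, 2, 2, 2, 2, 72]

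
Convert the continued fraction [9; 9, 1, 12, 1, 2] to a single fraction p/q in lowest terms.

Using pₖ = aₖpₖ₋₁ + pₖ₋₂ and qₖ = aₖqₖ₋₁ + qₖ₋₂:
  k=0: a=9, p=9, q=1
  k=1: a=9, p=82, q=9
  k=2: a=1, p=91, q=10
  k=3: a=12, p=1174, q=129
  k=4: a=1, p=1265, q=139
  k=5: a=2, p=3704, q=407

3704/407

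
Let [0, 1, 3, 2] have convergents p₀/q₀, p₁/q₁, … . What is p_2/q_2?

3/4

Using pₖ = aₖpₖ₋₁ + pₖ₋₂, qₖ = aₖqₖ₋₁ + qₖ₋₂ (with p₋₁=1, p₋₂=0, q₋₁=0, q₋₂=1):
  k=0: a=0, p=0, q=1
  k=1: a=1, p=1, q=1
  k=2: a=3, p=3, q=4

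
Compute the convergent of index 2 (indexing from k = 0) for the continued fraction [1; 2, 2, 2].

7/5

Using pₖ = aₖpₖ₋₁ + pₖ₋₂, qₖ = aₖqₖ₋₁ + qₖ₋₂ (with p₋₁=1, p₋₂=0, q₋₁=0, q₋₂=1):
  k=0: a=1, p=1, q=1
  k=1: a=2, p=3, q=2
  k=2: a=2, p=7, q=5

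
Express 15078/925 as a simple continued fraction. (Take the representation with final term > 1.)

[16; 3, 3, 18, 5]

15078 = 16*925 + 278
925 = 3*278 + 91
278 = 3*91 + 5
91 = 18*5 + 1
5 = 5*1 + 0  (stop)
So 15078/925 = [16; 3, 3, 18, 5].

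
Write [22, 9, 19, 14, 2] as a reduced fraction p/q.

Fold from the inside: start with 2/1.
  14 + 1/2 = 29/2
  19 + 2/29 = 553/29
  9 + 29/553 = 5006/553
  22 + 553/5006 = 110685/5006

110685/5006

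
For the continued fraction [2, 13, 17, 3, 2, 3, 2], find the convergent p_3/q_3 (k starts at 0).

Using pₖ = aₖpₖ₋₁ + pₖ₋₂, qₖ = aₖqₖ₋₁ + qₖ₋₂ (with p₋₁=1, p₋₂=0, q₋₁=0, q₋₂=1):
  k=0: a=2, p=2, q=1
  k=1: a=13, p=27, q=13
  k=2: a=17, p=461, q=222
  k=3: a=3, p=1410, q=679

1410/679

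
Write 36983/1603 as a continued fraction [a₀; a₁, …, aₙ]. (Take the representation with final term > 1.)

36983 = 23·1603 + 114
1603 = 14·114 + 7
114 = 16·7 + 2
7 = 3·2 + 1
2 = 2·1 + 0  (stop)
So 36983/1603 = [23; 14, 16, 3, 2].

[23; 14, 16, 3, 2]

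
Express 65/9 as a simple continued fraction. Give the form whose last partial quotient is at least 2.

[7; 4, 2]

65 = 7·9 + 2
9 = 4·2 + 1
2 = 2·1 + 0  (stop)
So 65/9 = [7; 4, 2].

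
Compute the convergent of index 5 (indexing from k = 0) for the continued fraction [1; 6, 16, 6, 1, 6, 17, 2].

5473/4698

Using pₖ = aₖpₖ₋₁ + pₖ₋₂, qₖ = aₖqₖ₋₁ + qₖ₋₂ (with p₋₁=1, p₋₂=0, q₋₁=0, q₋₂=1):
  k=0: a=1, p=1, q=1
  k=1: a=6, p=7, q=6
  k=2: a=16, p=113, q=97
  k=3: a=6, p=685, q=588
  k=4: a=1, p=798, q=685
  k=5: a=6, p=5473, q=4698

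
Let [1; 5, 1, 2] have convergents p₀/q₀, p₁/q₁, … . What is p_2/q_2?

Using pₖ = aₖpₖ₋₁ + pₖ₋₂, qₖ = aₖqₖ₋₁ + qₖ₋₂ (with p₋₁=1, p₋₂=0, q₋₁=0, q₋₂=1):
  k=0: a=1, p=1, q=1
  k=1: a=5, p=6, q=5
  k=2: a=1, p=7, q=6

7/6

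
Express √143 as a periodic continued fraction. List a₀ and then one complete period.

[11; 1, 22]

a₀ = ⌊√143⌋ = 11.
With m₀=0, d₀=1 and mₖ₊₁ = dₖaₖ − mₖ, dₖ₊₁ = (n − mₖ₊₁²)/dₖ, aₖ₊₁ = ⌊(a₀+mₖ₊₁)/dₖ₊₁⌋:
  k=1: m=11, d=22, a=1
  k=2: m=11, d=1, a=22
d=1 and a=2a₀=22 at k=2, so the next step gives (m, d) = (11, 22) again — its k=1 value — and the period has length 2.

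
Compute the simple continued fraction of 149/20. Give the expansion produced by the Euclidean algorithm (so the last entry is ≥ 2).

149 = 7·20 + 9
20 = 2·9 + 2
9 = 4·2 + 1
2 = 2·1 + 0  (stop)
So 149/20 = [7; 2, 4, 2].

[7; 2, 4, 2]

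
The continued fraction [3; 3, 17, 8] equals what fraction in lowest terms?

1394/419

Fold from the inside: start with 8/1.
  17 + 1/8 = 137/8
  3 + 8/137 = 419/137
  3 + 137/419 = 1394/419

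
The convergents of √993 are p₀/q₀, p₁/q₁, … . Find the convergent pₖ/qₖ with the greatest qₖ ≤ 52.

1355/43

√993 = [31; 1, 1, 20, 1, 1, 62, …] (period length 6).
Convergents:
  p_0/q_0 = 31/1
  p_1/q_1 = 32/1
  p_2/q_2 = 63/2
  p_3/q_3 = 1292/41
  p_4/q_4 = 1355/43
  p_5/q_5 = 2647/84
q_4 = 43 ≤ 52 < 84 = q_5, so the answer is 1355/43.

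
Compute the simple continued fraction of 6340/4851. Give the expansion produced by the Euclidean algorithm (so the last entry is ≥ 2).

6340 = 1×4851 + 1489
4851 = 3×1489 + 384
1489 = 3×384 + 337
384 = 1×337 + 47
337 = 7×47 + 8
47 = 5×8 + 7
8 = 1×7 + 1
7 = 7×1 + 0  (stop)
So 6340/4851 = [1; 3, 3, 1, 7, 5, 1, 7].

[1; 3, 3, 1, 7, 5, 1, 7]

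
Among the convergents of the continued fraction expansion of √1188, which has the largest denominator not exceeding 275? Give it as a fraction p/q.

√1188 = [34; 2, 7, 6, 7, 2, 68, …] (period length 6).
Convergents:
  p_0/q_0 = 34/1
  p_1/q_1 = 69/2
  p_2/q_2 = 517/15
  p_3/q_3 = 3171/92
  p_4/q_4 = 22714/659
q_3 = 92 ≤ 275 < 659 = q_4, so the answer is 3171/92.

3171/92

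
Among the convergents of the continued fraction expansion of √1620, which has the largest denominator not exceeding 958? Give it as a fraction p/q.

√1620 = [40; 4, 80, …] (period length 2).
Convergents:
  p_0/q_0 = 40/1
  p_1/q_1 = 161/4
  p_2/q_2 = 12920/321
  p_3/q_3 = 51841/1288
q_2 = 321 ≤ 958 < 1288 = q_3, so the answer is 12920/321.

12920/321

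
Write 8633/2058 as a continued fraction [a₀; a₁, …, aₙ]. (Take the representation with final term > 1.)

8633 = 4×2058 + 401
2058 = 5×401 + 53
401 = 7×53 + 30
53 = 1×30 + 23
30 = 1×23 + 7
23 = 3×7 + 2
7 = 3×2 + 1
2 = 2×1 + 0  (stop)
So 8633/2058 = [4; 5, 7, 1, 1, 3, 3, 2].

[4; 5, 7, 1, 1, 3, 3, 2]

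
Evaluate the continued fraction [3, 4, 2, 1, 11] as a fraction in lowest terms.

Using pₖ = aₖpₖ₋₁ + pₖ₋₂ and qₖ = aₖqₖ₋₁ + qₖ₋₂:
  k=0: a=3, p=3, q=1
  k=1: a=4, p=13, q=4
  k=2: a=2, p=29, q=9
  k=3: a=1, p=42, q=13
  k=4: a=11, p=491, q=152

491/152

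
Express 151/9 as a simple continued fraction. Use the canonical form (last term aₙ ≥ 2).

151 = 16×9 + 7
9 = 1×7 + 2
7 = 3×2 + 1
2 = 2×1 + 0  (stop)
So 151/9 = [16; 1, 3, 2].

[16; 1, 3, 2]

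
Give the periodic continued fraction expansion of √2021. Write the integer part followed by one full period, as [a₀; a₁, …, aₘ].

a₀ = ⌊√2021⌋ = 44.
With m₀=0, d₀=1 and mₖ₊₁ = dₖaₖ − mₖ, dₖ₊₁ = (n − mₖ₊₁²)/dₖ, aₖ₊₁ = ⌊(a₀+mₖ₊₁)/dₖ₊₁⌋:
  k=1: m=44, d=85, a=1
  k=2: m=41, d=4, a=21
  k=3: m=43, d=43, a=2
  k=4: m=43, d=4, a=21
  k=5: m=41, d=85, a=1
  k=6: m=44, d=1, a=88
d=1 and a=2a₀=88 at k=6, so the next step gives (m, d) = (44, 85) again — its k=1 value — and the period has length 6.

[44; 1, 21, 2, 21, 1, 88]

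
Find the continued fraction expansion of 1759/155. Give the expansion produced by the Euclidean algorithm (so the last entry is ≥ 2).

1759 = 11·155 + 54
155 = 2·54 + 47
54 = 1·47 + 7
47 = 6·7 + 5
7 = 1·5 + 2
5 = 2·2 + 1
2 = 2·1 + 0  (stop)
So 1759/155 = [11; 2, 1, 6, 1, 2, 2].

[11; 2, 1, 6, 1, 2, 2]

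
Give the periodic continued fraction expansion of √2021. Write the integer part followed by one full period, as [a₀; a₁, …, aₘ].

a₀ = ⌊√2021⌋ = 44.
With m₀=0, d₀=1 and mₖ₊₁ = dₖaₖ − mₖ, dₖ₊₁ = (n − mₖ₊₁²)/dₖ, aₖ₊₁ = ⌊(a₀+mₖ₊₁)/dₖ₊₁⌋:
  k=1: m=44, d=85, a=1
  k=2: m=41, d=4, a=21
  k=3: m=43, d=43, a=2
  k=4: m=43, d=4, a=21
  k=5: m=41, d=85, a=1
  k=6: m=44, d=1, a=88
d=1 and a=2a₀=88 at k=6, so the next step gives (m, d) = (44, 85) again — its k=1 value — and the period has length 6.

[44; 1, 21, 2, 21, 1, 88]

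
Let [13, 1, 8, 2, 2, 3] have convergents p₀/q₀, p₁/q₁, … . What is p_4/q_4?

653/47

Using pₖ = aₖpₖ₋₁ + pₖ₋₂, qₖ = aₖqₖ₋₁ + qₖ₋₂ (with p₋₁=1, p₋₂=0, q₋₁=0, q₋₂=1):
  k=0: a=13, p=13, q=1
  k=1: a=1, p=14, q=1
  k=2: a=8, p=125, q=9
  k=3: a=2, p=264, q=19
  k=4: a=2, p=653, q=47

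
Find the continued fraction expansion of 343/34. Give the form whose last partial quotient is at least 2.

[10; 11, 3]

343 = 10×34 + 3
34 = 11×3 + 1
3 = 3×1 + 0  (stop)
So 343/34 = [10; 11, 3].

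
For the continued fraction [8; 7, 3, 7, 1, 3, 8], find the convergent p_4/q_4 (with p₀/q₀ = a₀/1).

Using pₖ = aₖpₖ₋₁ + pₖ₋₂, qₖ = aₖqₖ₋₁ + qₖ₋₂ (with p₋₁=1, p₋₂=0, q₋₁=0, q₋₂=1):
  k=0: a=8, p=8, q=1
  k=1: a=7, p=57, q=7
  k=2: a=3, p=179, q=22
  k=3: a=7, p=1310, q=161
  k=4: a=1, p=1489, q=183

1489/183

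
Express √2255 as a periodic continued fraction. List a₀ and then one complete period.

[47; 2, 18, 2, 94]

a₀ = ⌊√2255⌋ = 47.
With m₀=0, d₀=1 and mₖ₊₁ = dₖaₖ − mₖ, dₖ₊₁ = (n − mₖ₊₁²)/dₖ, aₖ₊₁ = ⌊(a₀+mₖ₊₁)/dₖ₊₁⌋:
  k=1: m=47, d=46, a=2
  k=2: m=45, d=5, a=18
  k=3: m=45, d=46, a=2
  k=4: m=47, d=1, a=94
d=1 and a=2a₀=94 at k=4, so the next step gives (m, d) = (47, 46) again — its k=1 value — and the period has length 4.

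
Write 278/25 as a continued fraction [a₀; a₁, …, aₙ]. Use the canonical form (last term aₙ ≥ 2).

278 = 11×25 + 3
25 = 8×3 + 1
3 = 3×1 + 0  (stop)
So 278/25 = [11; 8, 3].

[11; 8, 3]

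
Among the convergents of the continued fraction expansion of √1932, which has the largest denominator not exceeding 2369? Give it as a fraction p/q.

√1932 = [43; 1, 20, 1, 86, …] (period length 4).
Convergents:
  p_0/q_0 = 43/1
  p_1/q_1 = 44/1
  p_2/q_2 = 923/21
  p_3/q_3 = 967/22
  p_4/q_4 = 84085/1913
  p_5/q_5 = 85052/1935
  p_6/q_6 = 1785125/40613
q_5 = 1935 ≤ 2369 < 40613 = q_6, so the answer is 85052/1935.

85052/1935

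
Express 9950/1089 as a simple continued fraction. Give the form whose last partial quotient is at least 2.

[9; 7, 3, 4, 5, 2]

9950 = 9*1089 + 149
1089 = 7*149 + 46
149 = 3*46 + 11
46 = 4*11 + 2
11 = 5*2 + 1
2 = 2*1 + 0  (stop)
So 9950/1089 = [9; 7, 3, 4, 5, 2].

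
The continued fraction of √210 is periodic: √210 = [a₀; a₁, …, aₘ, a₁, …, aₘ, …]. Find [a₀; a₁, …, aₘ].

[14; 2, 28]

a₀ = ⌊√210⌋ = 14.
With m₀=0, d₀=1 and mₖ₊₁ = dₖaₖ − mₖ, dₖ₊₁ = (n − mₖ₊₁²)/dₖ, aₖ₊₁ = ⌊(a₀+mₖ₊₁)/dₖ₊₁⌋:
  k=1: m=14, d=14, a=2
  k=2: m=14, d=1, a=28
d=1 and a=2a₀=28 at k=2, so the next step gives (m, d) = (14, 14) again — its k=1 value — and the period has length 2.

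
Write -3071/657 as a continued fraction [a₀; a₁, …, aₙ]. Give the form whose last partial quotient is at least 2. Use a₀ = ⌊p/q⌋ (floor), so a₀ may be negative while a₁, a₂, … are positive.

-3071 = -5×657 + 214
657 = 3×214 + 15
214 = 14×15 + 4
15 = 3×4 + 3
4 = 1×3 + 1
3 = 3×1 + 0  (stop)
So -3071/657 = [-5; 3, 14, 3, 1, 3].

[-5; 3, 14, 3, 1, 3]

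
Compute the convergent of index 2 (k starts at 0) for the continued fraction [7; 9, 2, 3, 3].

Using pₖ = aₖpₖ₋₁ + pₖ₋₂, qₖ = aₖqₖ₋₁ + qₖ₋₂ (with p₋₁=1, p₋₂=0, q₋₁=0, q₋₂=1):
  k=0: a=7, p=7, q=1
  k=1: a=9, p=64, q=9
  k=2: a=2, p=135, q=19

135/19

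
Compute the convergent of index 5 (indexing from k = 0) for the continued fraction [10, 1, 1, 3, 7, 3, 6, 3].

Using pₖ = aₖpₖ₋₁ + pₖ₋₂, qₖ = aₖqₖ₋₁ + qₖ₋₂ (with p₋₁=1, p₋₂=0, q₋₁=0, q₋₂=1):
  k=0: a=10, p=10, q=1
  k=1: a=1, p=11, q=1
  k=2: a=1, p=21, q=2
  k=3: a=3, p=74, q=7
  k=4: a=7, p=539, q=51
  k=5: a=3, p=1691, q=160

1691/160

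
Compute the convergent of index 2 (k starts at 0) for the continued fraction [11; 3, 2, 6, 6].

Using pₖ = aₖpₖ₋₁ + pₖ₋₂, qₖ = aₖqₖ₋₁ + qₖ₋₂ (with p₋₁=1, p₋₂=0, q₋₁=0, q₋₂=1):
  k=0: a=11, p=11, q=1
  k=1: a=3, p=34, q=3
  k=2: a=2, p=79, q=7

79/7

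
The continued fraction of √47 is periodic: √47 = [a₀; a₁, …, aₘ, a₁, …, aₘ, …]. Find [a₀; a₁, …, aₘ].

[6; 1, 5, 1, 12]

a₀ = ⌊√47⌋ = 6.
With m₀=0, d₀=1 and mₖ₊₁ = dₖaₖ − mₖ, dₖ₊₁ = (n − mₖ₊₁²)/dₖ, aₖ₊₁ = ⌊(a₀+mₖ₊₁)/dₖ₊₁⌋:
  k=1: m=6, d=11, a=1
  k=2: m=5, d=2, a=5
  k=3: m=5, d=11, a=1
  k=4: m=6, d=1, a=12
d=1 and a=2a₀=12 at k=4, so the next step gives (m, d) = (6, 11) again — its k=1 value — and the period has length 4.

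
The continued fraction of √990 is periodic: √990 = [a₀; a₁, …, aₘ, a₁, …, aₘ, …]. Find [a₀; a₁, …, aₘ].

[31; 2, 6, 2, 62]

a₀ = ⌊√990⌋ = 31.
With m₀=0, d₀=1 and mₖ₊₁ = dₖaₖ − mₖ, dₖ₊₁ = (n − mₖ₊₁²)/dₖ, aₖ₊₁ = ⌊(a₀+mₖ₊₁)/dₖ₊₁⌋:
  k=1: m=31, d=29, a=2
  k=2: m=27, d=9, a=6
  k=3: m=27, d=29, a=2
  k=4: m=31, d=1, a=62
d=1 and a=2a₀=62 at k=4, so the next step gives (m, d) = (31, 29) again — its k=1 value — and the period has length 4.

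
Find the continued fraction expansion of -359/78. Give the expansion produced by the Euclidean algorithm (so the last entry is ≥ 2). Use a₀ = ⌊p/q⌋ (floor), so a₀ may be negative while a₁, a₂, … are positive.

-359 = -5·78 + 31
78 = 2·31 + 16
31 = 1·16 + 15
16 = 1·15 + 1
15 = 15·1 + 0  (stop)
So -359/78 = [-5; 2, 1, 1, 15].

[-5; 2, 1, 1, 15]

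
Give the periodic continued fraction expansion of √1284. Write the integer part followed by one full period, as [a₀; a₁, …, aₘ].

[35; 1, 4, 1, 70]

a₀ = ⌊√1284⌋ = 35.
With m₀=0, d₀=1 and mₖ₊₁ = dₖaₖ − mₖ, dₖ₊₁ = (n − mₖ₊₁²)/dₖ, aₖ₊₁ = ⌊(a₀+mₖ₊₁)/dₖ₊₁⌋:
  k=1: m=35, d=59, a=1
  k=2: m=24, d=12, a=4
  k=3: m=24, d=59, a=1
  k=4: m=35, d=1, a=70
d=1 and a=2a₀=70 at k=4, so the next step gives (m, d) = (35, 59) again — its k=1 value — and the period has length 4.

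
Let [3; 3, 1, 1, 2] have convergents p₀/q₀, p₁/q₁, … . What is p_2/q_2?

Using pₖ = aₖpₖ₋₁ + pₖ₋₂, qₖ = aₖqₖ₋₁ + qₖ₋₂ (with p₋₁=1, p₋₂=0, q₋₁=0, q₋₂=1):
  k=0: a=3, p=3, q=1
  k=1: a=3, p=10, q=3
  k=2: a=1, p=13, q=4

13/4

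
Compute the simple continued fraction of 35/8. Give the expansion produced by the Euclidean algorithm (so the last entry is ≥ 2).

[4; 2, 1, 2]

35 = 4*8 + 3
8 = 2*3 + 2
3 = 1*2 + 1
2 = 2*1 + 0  (stop)
So 35/8 = [4; 2, 1, 2].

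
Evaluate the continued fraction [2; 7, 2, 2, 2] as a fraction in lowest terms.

Fold from the inside: start with 2/1.
  2 + 1/2 = 5/2
  2 + 2/5 = 12/5
  7 + 5/12 = 89/12
  2 + 12/89 = 190/89

190/89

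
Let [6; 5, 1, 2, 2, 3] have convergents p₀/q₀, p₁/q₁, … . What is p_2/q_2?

Using pₖ = aₖpₖ₋₁ + pₖ₋₂, qₖ = aₖqₖ₋₁ + qₖ₋₂ (with p₋₁=1, p₋₂=0, q₋₁=0, q₋₂=1):
  k=0: a=6, p=6, q=1
  k=1: a=5, p=31, q=5
  k=2: a=1, p=37, q=6

37/6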